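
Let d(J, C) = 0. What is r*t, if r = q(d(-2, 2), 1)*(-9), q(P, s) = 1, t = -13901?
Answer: 125109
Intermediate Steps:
r = -9 (r = 1*(-9) = -9)
r*t = -9*(-13901) = 125109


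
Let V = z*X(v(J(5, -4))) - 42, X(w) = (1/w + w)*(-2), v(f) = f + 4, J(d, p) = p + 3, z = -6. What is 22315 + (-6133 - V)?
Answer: 16184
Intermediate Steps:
J(d, p) = 3 + p
v(f) = 4 + f
X(w) = -2*w - 2/w (X(w) = (w + 1/w)*(-2) = -2*w - 2/w)
V = -2 (V = -6*(-2*(4 + (3 - 4)) - 2/(4 + (3 - 4))) - 42 = -6*(-2*(4 - 1) - 2/(4 - 1)) - 42 = -6*(-2*3 - 2/3) - 42 = -6*(-6 - 2*⅓) - 42 = -6*(-6 - ⅔) - 42 = -6*(-20/3) - 42 = 40 - 42 = -2)
22315 + (-6133 - V) = 22315 + (-6133 - 1*(-2)) = 22315 + (-6133 + 2) = 22315 - 6131 = 16184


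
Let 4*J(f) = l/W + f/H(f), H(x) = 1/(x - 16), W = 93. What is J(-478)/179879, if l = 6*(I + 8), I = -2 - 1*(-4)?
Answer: 1830028/5576249 ≈ 0.32818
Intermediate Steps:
I = 2 (I = -2 + 4 = 2)
l = 60 (l = 6*(2 + 8) = 6*10 = 60)
H(x) = 1/(-16 + x)
J(f) = 5/31 + f*(-16 + f)/4 (J(f) = (60/93 + f/(1/(-16 + f)))/4 = (60*(1/93) + f*(-16 + f))/4 = (20/31 + f*(-16 + f))/4 = 5/31 + f*(-16 + f)/4)
J(-478)/179879 = (5/31 + (¼)*(-478)*(-16 - 478))/179879 = (5/31 + (¼)*(-478)*(-494))*(1/179879) = (5/31 + 59033)*(1/179879) = (1830028/31)*(1/179879) = 1830028/5576249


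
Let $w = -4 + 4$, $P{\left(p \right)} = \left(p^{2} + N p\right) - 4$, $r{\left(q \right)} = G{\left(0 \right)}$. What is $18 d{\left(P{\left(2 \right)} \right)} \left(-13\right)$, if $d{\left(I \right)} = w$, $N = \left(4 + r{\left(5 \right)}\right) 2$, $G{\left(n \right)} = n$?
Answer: $0$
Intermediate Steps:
$r{\left(q \right)} = 0$
$N = 8$ ($N = \left(4 + 0\right) 2 = 4 \cdot 2 = 8$)
$P{\left(p \right)} = -4 + p^{2} + 8 p$ ($P{\left(p \right)} = \left(p^{2} + 8 p\right) - 4 = -4 + p^{2} + 8 p$)
$w = 0$
$d{\left(I \right)} = 0$
$18 d{\left(P{\left(2 \right)} \right)} \left(-13\right) = 18 \cdot 0 \left(-13\right) = 0 \left(-13\right) = 0$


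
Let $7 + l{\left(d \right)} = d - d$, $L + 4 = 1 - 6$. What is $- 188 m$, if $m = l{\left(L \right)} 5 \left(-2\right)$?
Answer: $-13160$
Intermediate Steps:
$L = -9$ ($L = -4 + \left(1 - 6\right) = -4 - 5 = -9$)
$l{\left(d \right)} = -7$ ($l{\left(d \right)} = -7 + \left(d - d\right) = -7 + 0 = -7$)
$m = 70$ ($m = - 7 \cdot 5 \left(-2\right) = \left(-7\right) \left(-10\right) = 70$)
$- 188 m = \left(-188\right) 70 = -13160$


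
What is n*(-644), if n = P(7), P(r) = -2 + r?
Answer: -3220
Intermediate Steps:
n = 5 (n = -2 + 7 = 5)
n*(-644) = 5*(-644) = -3220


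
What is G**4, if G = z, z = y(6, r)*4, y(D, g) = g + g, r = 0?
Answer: 0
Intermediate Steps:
y(D, g) = 2*g
z = 0 (z = (2*0)*4 = 0*4 = 0)
G = 0
G**4 = 0**4 = 0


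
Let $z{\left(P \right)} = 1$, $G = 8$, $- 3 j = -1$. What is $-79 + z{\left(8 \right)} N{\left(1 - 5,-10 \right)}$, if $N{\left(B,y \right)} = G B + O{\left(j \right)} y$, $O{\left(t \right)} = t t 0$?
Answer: $-111$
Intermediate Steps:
$j = \frac{1}{3}$ ($j = \left(- \frac{1}{3}\right) \left(-1\right) = \frac{1}{3} \approx 0.33333$)
$O{\left(t \right)} = 0$ ($O{\left(t \right)} = t^{2} \cdot 0 = 0$)
$N{\left(B,y \right)} = 8 B$ ($N{\left(B,y \right)} = 8 B + 0 y = 8 B + 0 = 8 B$)
$-79 + z{\left(8 \right)} N{\left(1 - 5,-10 \right)} = -79 + 1 \cdot 8 \left(1 - 5\right) = -79 + 1 \cdot 8 \left(-4\right) = -79 + 1 \left(-32\right) = -79 - 32 = -111$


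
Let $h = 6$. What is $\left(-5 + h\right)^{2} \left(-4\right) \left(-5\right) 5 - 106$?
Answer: $-6$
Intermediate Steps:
$\left(-5 + h\right)^{2} \left(-4\right) \left(-5\right) 5 - 106 = \left(-5 + 6\right)^{2} \left(-4\right) \left(-5\right) 5 - 106 = 1^{2} \cdot 20 \cdot 5 - 106 = 1 \cdot 100 - 106 = 100 - 106 = -6$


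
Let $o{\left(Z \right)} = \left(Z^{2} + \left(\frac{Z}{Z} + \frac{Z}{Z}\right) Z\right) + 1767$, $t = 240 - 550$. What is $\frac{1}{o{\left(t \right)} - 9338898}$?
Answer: $- \frac{1}{9241651} \approx -1.0821 \cdot 10^{-7}$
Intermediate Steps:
$t = -310$ ($t = 240 - 550 = -310$)
$o{\left(Z \right)} = 1767 + Z^{2} + 2 Z$ ($o{\left(Z \right)} = \left(Z^{2} + \left(1 + 1\right) Z\right) + 1767 = \left(Z^{2} + 2 Z\right) + 1767 = 1767 + Z^{2} + 2 Z$)
$\frac{1}{o{\left(t \right)} - 9338898} = \frac{1}{\left(1767 + \left(-310\right)^{2} + 2 \left(-310\right)\right) - 9338898} = \frac{1}{\left(1767 + 96100 - 620\right) - 9338898} = \frac{1}{97247 - 9338898} = \frac{1}{-9241651} = - \frac{1}{9241651}$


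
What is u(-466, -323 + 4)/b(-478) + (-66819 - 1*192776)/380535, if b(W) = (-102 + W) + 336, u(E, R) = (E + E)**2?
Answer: -16530258751/4642527 ≈ -3560.6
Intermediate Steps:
u(E, R) = 4*E**2 (u(E, R) = (2*E)**2 = 4*E**2)
b(W) = 234 + W
u(-466, -323 + 4)/b(-478) + (-66819 - 1*192776)/380535 = (4*(-466)**2)/(234 - 478) + (-66819 - 1*192776)/380535 = (4*217156)/(-244) + (-66819 - 192776)*(1/380535) = 868624*(-1/244) - 259595*1/380535 = -217156/61 - 51919/76107 = -16530258751/4642527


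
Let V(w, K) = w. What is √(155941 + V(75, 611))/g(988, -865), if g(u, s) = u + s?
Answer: 28*√199/123 ≈ 3.2113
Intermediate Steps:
g(u, s) = s + u
√(155941 + V(75, 611))/g(988, -865) = √(155941 + 75)/(-865 + 988) = √156016/123 = (28*√199)*(1/123) = 28*√199/123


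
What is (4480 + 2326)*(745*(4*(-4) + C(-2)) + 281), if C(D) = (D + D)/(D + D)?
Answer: -74144564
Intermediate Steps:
C(D) = 1 (C(D) = (2*D)/((2*D)) = (2*D)*(1/(2*D)) = 1)
(4480 + 2326)*(745*(4*(-4) + C(-2)) + 281) = (4480 + 2326)*(745*(4*(-4) + 1) + 281) = 6806*(745*(-16 + 1) + 281) = 6806*(745*(-15) + 281) = 6806*(-11175 + 281) = 6806*(-10894) = -74144564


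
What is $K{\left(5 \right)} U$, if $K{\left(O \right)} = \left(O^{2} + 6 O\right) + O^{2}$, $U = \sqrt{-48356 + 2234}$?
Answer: $80 i \sqrt{46122} \approx 17181.0 i$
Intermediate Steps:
$U = i \sqrt{46122}$ ($U = \sqrt{-46122} = i \sqrt{46122} \approx 214.76 i$)
$K{\left(O \right)} = 2 O^{2} + 6 O$
$K{\left(5 \right)} U = 2 \cdot 5 \left(3 + 5\right) i \sqrt{46122} = 2 \cdot 5 \cdot 8 i \sqrt{46122} = 80 i \sqrt{46122}$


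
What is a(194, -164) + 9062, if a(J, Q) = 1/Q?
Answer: 1486167/164 ≈ 9062.0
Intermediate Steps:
a(194, -164) + 9062 = 1/(-164) + 9062 = -1/164 + 9062 = 1486167/164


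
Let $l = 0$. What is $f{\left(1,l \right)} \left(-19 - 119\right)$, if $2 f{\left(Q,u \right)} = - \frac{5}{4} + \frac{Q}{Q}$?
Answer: $\frac{69}{4} \approx 17.25$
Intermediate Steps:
$f{\left(Q,u \right)} = - \frac{1}{8}$ ($f{\left(Q,u \right)} = \frac{- \frac{5}{4} + \frac{Q}{Q}}{2} = \frac{\left(-5\right) \frac{1}{4} + 1}{2} = \frac{- \frac{5}{4} + 1}{2} = \frac{1}{2} \left(- \frac{1}{4}\right) = - \frac{1}{8}$)
$f{\left(1,l \right)} \left(-19 - 119\right) = - \frac{-19 - 119}{8} = \left(- \frac{1}{8}\right) \left(-138\right) = \frac{69}{4}$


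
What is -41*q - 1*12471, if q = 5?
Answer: -12676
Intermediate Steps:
-41*q - 1*12471 = -41*5 - 1*12471 = -205 - 12471 = -12676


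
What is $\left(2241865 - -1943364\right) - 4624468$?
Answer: $-439239$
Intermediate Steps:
$\left(2241865 - -1943364\right) - 4624468 = \left(2241865 + 1943364\right) - 4624468 = 4185229 - 4624468 = -439239$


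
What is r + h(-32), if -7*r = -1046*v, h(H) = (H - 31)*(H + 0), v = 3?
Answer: 17250/7 ≈ 2464.3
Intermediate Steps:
h(H) = H*(-31 + H) (h(H) = (-31 + H)*H = H*(-31 + H))
r = 3138/7 (r = -(-1046)*3/7 = -1/7*(-3138) = 3138/7 ≈ 448.29)
r + h(-32) = 3138/7 - 32*(-31 - 32) = 3138/7 - 32*(-63) = 3138/7 + 2016 = 17250/7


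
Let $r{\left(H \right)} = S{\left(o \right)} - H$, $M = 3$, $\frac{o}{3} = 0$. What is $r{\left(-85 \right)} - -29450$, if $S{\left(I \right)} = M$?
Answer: $29538$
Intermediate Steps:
$o = 0$ ($o = 3 \cdot 0 = 0$)
$S{\left(I \right)} = 3$
$r{\left(H \right)} = 3 - H$
$r{\left(-85 \right)} - -29450 = \left(3 - -85\right) - -29450 = \left(3 + 85\right) + 29450 = 88 + 29450 = 29538$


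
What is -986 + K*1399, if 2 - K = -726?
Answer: 1017486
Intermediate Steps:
K = 728 (K = 2 - 1*(-726) = 2 + 726 = 728)
-986 + K*1399 = -986 + 728*1399 = -986 + 1018472 = 1017486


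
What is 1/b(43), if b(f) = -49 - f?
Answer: -1/92 ≈ -0.010870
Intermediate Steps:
1/b(43) = 1/(-49 - 1*43) = 1/(-49 - 43) = 1/(-92) = -1/92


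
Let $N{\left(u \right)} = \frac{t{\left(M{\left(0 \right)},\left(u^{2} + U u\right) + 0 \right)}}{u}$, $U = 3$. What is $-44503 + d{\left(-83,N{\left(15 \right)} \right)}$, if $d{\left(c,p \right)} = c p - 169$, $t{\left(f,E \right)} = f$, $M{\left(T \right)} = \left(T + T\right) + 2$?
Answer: $- \frac{670246}{15} \approx -44683.0$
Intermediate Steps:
$M{\left(T \right)} = 2 + 2 T$ ($M{\left(T \right)} = 2 T + 2 = 2 + 2 T$)
$N{\left(u \right)} = \frac{2}{u}$ ($N{\left(u \right)} = \frac{2 + 2 \cdot 0}{u} = \frac{2 + 0}{u} = \frac{2}{u}$)
$d{\left(c,p \right)} = -169 + c p$
$-44503 + d{\left(-83,N{\left(15 \right)} \right)} = -44503 - \left(169 + 83 \cdot \frac{2}{15}\right) = -44503 - \left(169 + 83 \cdot 2 \cdot \frac{1}{15}\right) = -44503 - \frac{2701}{15} = - \frac{670246}{15}$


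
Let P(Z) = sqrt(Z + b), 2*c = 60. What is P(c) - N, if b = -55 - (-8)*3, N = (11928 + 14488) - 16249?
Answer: -10167 + I ≈ -10167.0 + 1.0*I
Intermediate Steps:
c = 30 (c = (1/2)*60 = 30)
N = 10167 (N = 26416 - 16249 = 10167)
b = -31 (b = -55 - 1*(-24) = -55 + 24 = -31)
P(Z) = sqrt(-31 + Z) (P(Z) = sqrt(Z - 31) = sqrt(-31 + Z))
P(c) - N = sqrt(-31 + 30) - 1*10167 = sqrt(-1) - 10167 = I - 10167 = -10167 + I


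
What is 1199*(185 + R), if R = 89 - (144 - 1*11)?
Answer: 169059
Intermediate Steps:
R = -44 (R = 89 - (144 - 11) = 89 - 1*133 = 89 - 133 = -44)
1199*(185 + R) = 1199*(185 - 44) = 1199*141 = 169059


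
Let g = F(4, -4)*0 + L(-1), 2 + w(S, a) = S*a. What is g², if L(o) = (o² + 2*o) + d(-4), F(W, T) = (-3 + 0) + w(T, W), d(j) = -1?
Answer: 4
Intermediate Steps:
w(S, a) = -2 + S*a
F(W, T) = -5 + T*W (F(W, T) = (-3 + 0) + (-2 + T*W) = -3 + (-2 + T*W) = -5 + T*W)
L(o) = -1 + o² + 2*o (L(o) = (o² + 2*o) - 1 = -1 + o² + 2*o)
g = -2 (g = (-5 - 4*4)*0 + (-1 + (-1)² + 2*(-1)) = (-5 - 16)*0 + (-1 + 1 - 2) = -21*0 - 2 = 0 - 2 = -2)
g² = (-2)² = 4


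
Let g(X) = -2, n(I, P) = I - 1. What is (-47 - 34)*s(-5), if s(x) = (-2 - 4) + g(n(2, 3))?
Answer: 648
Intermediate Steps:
n(I, P) = -1 + I
s(x) = -8 (s(x) = (-2 - 4) - 2 = -6 - 2 = -8)
(-47 - 34)*s(-5) = (-47 - 34)*(-8) = -81*(-8) = 648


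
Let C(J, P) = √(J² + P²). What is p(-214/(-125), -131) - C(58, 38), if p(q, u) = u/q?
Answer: -16375/214 - 2*√1202 ≈ -145.86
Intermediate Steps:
p(-214/(-125), -131) - C(58, 38) = -131/((-214/(-125))) - √(58² + 38²) = -131/((-214*(-1/125))) - √(3364 + 1444) = -131/214/125 - √4808 = -131*125/214 - 2*√1202 = -16375/214 - 2*√1202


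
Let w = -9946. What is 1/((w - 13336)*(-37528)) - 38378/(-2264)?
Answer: 4191486352119/247264711568 ≈ 16.951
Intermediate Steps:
1/((w - 13336)*(-37528)) - 38378/(-2264) = 1/(-9946 - 13336*(-37528)) - 38378/(-2264) = -1/37528/(-23282) - 38378*(-1/2264) = -1/23282*(-1/37528) + 19189/1132 = 1/873726896 + 19189/1132 = 4191486352119/247264711568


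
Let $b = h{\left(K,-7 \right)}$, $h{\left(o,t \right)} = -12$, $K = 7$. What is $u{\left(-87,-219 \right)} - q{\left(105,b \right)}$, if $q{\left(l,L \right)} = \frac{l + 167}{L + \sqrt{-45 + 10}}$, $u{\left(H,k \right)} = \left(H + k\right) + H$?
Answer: $- \frac{67083}{179} + \frac{272 i \sqrt{35}}{179} \approx -374.77 + 8.9898 i$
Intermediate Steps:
$u{\left(H,k \right)} = k + 2 H$
$b = -12$
$q{\left(l,L \right)} = \frac{167 + l}{L + i \sqrt{35}}$ ($q{\left(l,L \right)} = \frac{167 + l}{L + \sqrt{-35}} = \frac{167 + l}{L + i \sqrt{35}}$)
$u{\left(-87,-219 \right)} - q{\left(105,b \right)} = \left(-219 + 2 \left(-87\right)\right) - \frac{167 + 105}{-12 + i \sqrt{35}} = \left(-219 - 174\right) - \frac{1}{-12 + i \sqrt{35}} \cdot 272 = -393 - \frac{272}{-12 + i \sqrt{35}}$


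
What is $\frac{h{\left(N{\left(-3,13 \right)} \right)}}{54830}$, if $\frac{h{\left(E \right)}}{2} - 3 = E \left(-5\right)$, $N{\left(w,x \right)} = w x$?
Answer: $\frac{198}{27415} \approx 0.0072223$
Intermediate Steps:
$h{\left(E \right)} = 6 - 10 E$ ($h{\left(E \right)} = 6 + 2 E \left(-5\right) = 6 + 2 \left(- 5 E\right) = 6 - 10 E$)
$\frac{h{\left(N{\left(-3,13 \right)} \right)}}{54830} = \frac{6 - 10 \left(\left(-3\right) 13\right)}{54830} = \left(6 - -390\right) \frac{1}{54830} = \left(6 + 390\right) \frac{1}{54830} = 396 \cdot \frac{1}{54830} = \frac{198}{27415}$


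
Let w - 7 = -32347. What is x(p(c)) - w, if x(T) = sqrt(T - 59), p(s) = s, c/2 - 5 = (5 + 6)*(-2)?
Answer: 32340 + I*sqrt(93) ≈ 32340.0 + 9.6436*I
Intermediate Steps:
w = -32340 (w = 7 - 32347 = -32340)
c = -34 (c = 10 + 2*((5 + 6)*(-2)) = 10 + 2*(11*(-2)) = 10 + 2*(-22) = 10 - 44 = -34)
x(T) = sqrt(-59 + T)
x(p(c)) - w = sqrt(-59 - 34) - 1*(-32340) = sqrt(-93) + 32340 = I*sqrt(93) + 32340 = 32340 + I*sqrt(93)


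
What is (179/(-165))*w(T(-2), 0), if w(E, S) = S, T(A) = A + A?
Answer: 0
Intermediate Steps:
T(A) = 2*A
(179/(-165))*w(T(-2), 0) = (179/(-165))*0 = (179*(-1/165))*0 = -179/165*0 = 0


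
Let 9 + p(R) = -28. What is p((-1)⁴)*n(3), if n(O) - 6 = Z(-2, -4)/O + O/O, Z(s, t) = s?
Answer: -703/3 ≈ -234.33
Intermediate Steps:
p(R) = -37 (p(R) = -9 - 28 = -37)
n(O) = 7 - 2/O (n(O) = 6 + (-2/O + O/O) = 6 + (-2/O + 1) = 6 + (1 - 2/O) = 7 - 2/O)
p((-1)⁴)*n(3) = -37*(7 - 2/3) = -37*(7 - 2*⅓) = -37*(7 - ⅔) = -37*19/3 = -703/3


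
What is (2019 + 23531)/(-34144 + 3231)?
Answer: -25550/30913 ≈ -0.82651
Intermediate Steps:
(2019 + 23531)/(-34144 + 3231) = 25550/(-30913) = 25550*(-1/30913) = -25550/30913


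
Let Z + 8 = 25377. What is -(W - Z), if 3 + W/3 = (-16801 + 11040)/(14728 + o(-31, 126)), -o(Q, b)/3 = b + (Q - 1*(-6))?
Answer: 366094933/14425 ≈ 25379.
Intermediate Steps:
o(Q, b) = -18 - 3*Q - 3*b (o(Q, b) = -3*(b + (Q - 1*(-6))) = -3*(b + (Q + 6)) = -3*(b + (6 + Q)) = -3*(6 + Q + b) = -18 - 3*Q - 3*b)
W = -147108/14425 (W = -9 + 3*((-16801 + 11040)/(14728 + (-18 - 3*(-31) - 3*126))) = -9 + 3*(-5761/(14728 + (-18 + 93 - 378))) = -9 + 3*(-5761/(14728 - 303)) = -9 + 3*(-5761/14425) = -9 - 17283/14425 = -147108/14425 ≈ -10.198)
Z = 25369 (Z = -8 + 25377 = 25369)
-(W - Z) = -(-147108/14425 - 1*25369) = -(-147108/14425 - 25369) = -1*(-366094933/14425) = 366094933/14425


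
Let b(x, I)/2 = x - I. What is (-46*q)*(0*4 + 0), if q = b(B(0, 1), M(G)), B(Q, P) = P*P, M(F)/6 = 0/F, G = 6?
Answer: 0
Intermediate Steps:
M(F) = 0 (M(F) = 6*(0/F) = 6*0 = 0)
B(Q, P) = P**2
b(x, I) = -2*I + 2*x (b(x, I) = 2*(x - I) = -2*I + 2*x)
q = 2 (q = -2*0 + 2*1**2 = 0 + 2*1 = 0 + 2 = 2)
(-46*q)*(0*4 + 0) = (-46*2)*(0*4 + 0) = -92*(0 + 0) = -92*0 = 0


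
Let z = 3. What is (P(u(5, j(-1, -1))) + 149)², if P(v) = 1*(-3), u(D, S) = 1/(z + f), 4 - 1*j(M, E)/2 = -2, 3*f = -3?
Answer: 21316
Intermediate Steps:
f = -1 (f = (⅓)*(-3) = -1)
j(M, E) = 12 (j(M, E) = 8 - 2*(-2) = 8 + 4 = 12)
u(D, S) = ½ (u(D, S) = 1/(3 - 1) = 1/2 = ½)
P(v) = -3
(P(u(5, j(-1, -1))) + 149)² = (-3 + 149)² = 146² = 21316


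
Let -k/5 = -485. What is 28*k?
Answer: 67900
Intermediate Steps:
k = 2425 (k = -5*(-485) = 2425)
28*k = 28*2425 = 67900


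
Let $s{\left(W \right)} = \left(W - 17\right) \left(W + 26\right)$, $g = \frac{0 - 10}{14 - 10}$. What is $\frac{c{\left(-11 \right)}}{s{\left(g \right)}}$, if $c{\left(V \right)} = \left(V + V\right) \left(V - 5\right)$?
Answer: $- \frac{1408}{1833} \approx -0.76814$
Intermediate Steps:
$c{\left(V \right)} = 2 V \left(-5 + V\right)$
$g = - \frac{5}{2}$ ($g = - \frac{10}{4} = \left(-10\right) \frac{1}{4} = - \frac{5}{2} \approx -2.5$)
$s{\left(W \right)} = \left(-17 + W\right) \left(26 + W\right)$
$\frac{c{\left(-11 \right)}}{s{\left(g \right)}} = \frac{2 \left(-11\right) \left(-5 - 11\right)}{-442 + \left(- \frac{5}{2}\right)^{2} + 9 \left(- \frac{5}{2}\right)} = \frac{2 \left(-11\right) \left(-16\right)}{-442 + \frac{25}{4} - \frac{45}{2}} = \frac{352}{- \frac{1833}{4}} = 352 \left(- \frac{4}{1833}\right) = - \frac{1408}{1833}$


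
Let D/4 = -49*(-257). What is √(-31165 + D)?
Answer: √19207 ≈ 138.59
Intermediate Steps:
D = 50372 (D = 4*(-49*(-257)) = 4*12593 = 50372)
√(-31165 + D) = √(-31165 + 50372) = √19207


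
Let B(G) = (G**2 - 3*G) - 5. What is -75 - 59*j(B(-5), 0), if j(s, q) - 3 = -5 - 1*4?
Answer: 279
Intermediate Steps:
B(G) = -5 + G**2 - 3*G
j(s, q) = -6 (j(s, q) = 3 + (-5 - 1*4) = 3 + (-5 - 4) = 3 - 9 = -6)
-75 - 59*j(B(-5), 0) = -75 - 59*(-6) = -75 + 354 = 279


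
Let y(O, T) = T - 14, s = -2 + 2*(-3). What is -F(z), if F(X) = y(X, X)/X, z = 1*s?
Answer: -11/4 ≈ -2.7500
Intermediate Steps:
s = -8 (s = -2 - 6 = -8)
y(O, T) = -14 + T
z = -8 (z = 1*(-8) = -8)
F(X) = (-14 + X)/X
-F(z) = -(-14 - 8)/(-8) = -(-1)*(-22)/8 = -1*11/4 = -11/4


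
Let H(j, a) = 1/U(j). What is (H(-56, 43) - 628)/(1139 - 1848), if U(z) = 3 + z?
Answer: 33285/37577 ≈ 0.88578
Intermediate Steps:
H(j, a) = 1/(3 + j)
(H(-56, 43) - 628)/(1139 - 1848) = (1/(3 - 56) - 628)/(1139 - 1848) = (1/(-53) - 628)/(-709) = (-1/53 - 628)*(-1/709) = -33285/53*(-1/709) = 33285/37577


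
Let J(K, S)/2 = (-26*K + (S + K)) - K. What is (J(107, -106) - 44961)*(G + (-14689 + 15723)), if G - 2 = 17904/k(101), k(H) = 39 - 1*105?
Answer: -426799644/11 ≈ -3.8800e+7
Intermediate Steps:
k(H) = -66 (k(H) = 39 - 105 = -66)
G = -2962/11 (G = 2 + 17904/(-66) = 2 + 17904*(-1/66) = 2 - 2984/11 = -2962/11 ≈ -269.27)
J(K, S) = -52*K + 2*S (J(K, S) = 2*((-26*K + (S + K)) - K) = 2*((-26*K + (K + S)) - K) = 2*((S - 25*K) - K) = 2*(S - 26*K) = -52*K + 2*S)
(J(107, -106) - 44961)*(G + (-14689 + 15723)) = ((-52*107 + 2*(-106)) - 44961)*(-2962/11 + (-14689 + 15723)) = ((-5564 - 212) - 44961)*(-2962/11 + 1034) = (-5776 - 44961)*(8412/11) = -50737*8412/11 = -426799644/11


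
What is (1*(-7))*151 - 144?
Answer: -1201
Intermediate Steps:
(1*(-7))*151 - 144 = -7*151 - 144 = -1057 - 144 = -1201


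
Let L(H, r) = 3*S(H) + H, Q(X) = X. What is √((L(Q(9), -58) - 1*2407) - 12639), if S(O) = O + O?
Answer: I*√14983 ≈ 122.41*I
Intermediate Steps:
S(O) = 2*O
L(H, r) = 7*H (L(H, r) = 3*(2*H) + H = 6*H + H = 7*H)
√((L(Q(9), -58) - 1*2407) - 12639) = √((7*9 - 1*2407) - 12639) = √((63 - 2407) - 12639) = √(-2344 - 12639) = √(-14983) = I*√14983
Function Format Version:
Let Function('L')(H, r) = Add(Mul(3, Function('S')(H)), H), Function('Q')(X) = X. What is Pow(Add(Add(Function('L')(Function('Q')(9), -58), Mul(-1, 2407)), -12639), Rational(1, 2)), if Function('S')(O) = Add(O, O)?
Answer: Mul(I, Pow(14983, Rational(1, 2))) ≈ Mul(122.41, I)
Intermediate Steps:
Function('S')(O) = Mul(2, O)
Function('L')(H, r) = Mul(7, H) (Function('L')(H, r) = Add(Mul(3, Mul(2, H)), H) = Add(Mul(6, H), H) = Mul(7, H))
Pow(Add(Add(Function('L')(Function('Q')(9), -58), Mul(-1, 2407)), -12639), Rational(1, 2)) = Pow(Add(Add(Mul(7, 9), Mul(-1, 2407)), -12639), Rational(1, 2)) = Pow(Add(Add(63, -2407), -12639), Rational(1, 2)) = Pow(Add(-2344, -12639), Rational(1, 2)) = Pow(-14983, Rational(1, 2)) = Mul(I, Pow(14983, Rational(1, 2)))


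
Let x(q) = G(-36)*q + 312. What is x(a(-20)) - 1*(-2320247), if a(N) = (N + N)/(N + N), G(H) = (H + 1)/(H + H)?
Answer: 167080283/72 ≈ 2.3206e+6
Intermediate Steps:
G(H) = (1 + H)/(2*H) (G(H) = (1 + H)/((2*H)) = (1 + H)*(1/(2*H)) = (1 + H)/(2*H))
a(N) = 1 (a(N) = (2*N)/((2*N)) = (2*N)*(1/(2*N)) = 1)
x(q) = 312 + 35*q/72 (x(q) = ((½)*(1 - 36)/(-36))*q + 312 = ((½)*(-1/36)*(-35))*q + 312 = 35*q/72 + 312 = 312 + 35*q/72)
x(a(-20)) - 1*(-2320247) = (312 + (35/72)*1) - 1*(-2320247) = (312 + 35/72) + 2320247 = 22499/72 + 2320247 = 167080283/72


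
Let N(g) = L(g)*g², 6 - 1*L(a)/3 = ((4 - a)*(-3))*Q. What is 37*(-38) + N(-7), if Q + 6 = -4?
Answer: -49034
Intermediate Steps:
Q = -10 (Q = -6 - 4 = -10)
L(a) = -342 + 90*a (L(a) = 18 - 3*(4 - a)*(-3)*(-10) = 18 - 3*(-12 + 3*a)*(-10) = 18 - 3*(120 - 30*a) = 18 + (-360 + 90*a) = -342 + 90*a)
N(g) = g²*(-342 + 90*g) (N(g) = (-342 + 90*g)*g² = g²*(-342 + 90*g))
37*(-38) + N(-7) = 37*(-38) + (-7)²*(-342 + 90*(-7)) = -1406 + 49*(-342 - 630) = -1406 + 49*(-972) = -1406 - 47628 = -49034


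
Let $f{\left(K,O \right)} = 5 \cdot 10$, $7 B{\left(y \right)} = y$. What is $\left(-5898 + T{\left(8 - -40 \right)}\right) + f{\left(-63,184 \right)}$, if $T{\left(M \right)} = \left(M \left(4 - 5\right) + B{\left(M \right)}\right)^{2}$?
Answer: $- \frac{203608}{49} \approx -4155.3$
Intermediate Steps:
$B{\left(y \right)} = \frac{y}{7}$
$T{\left(M \right)} = \frac{36 M^{2}}{49}$ ($T{\left(M \right)} = \left(M \left(4 - 5\right) + \frac{M}{7}\right)^{2} = \left(M \left(-1\right) + \frac{M}{7}\right)^{2} = \left(- M + \frac{M}{7}\right)^{2} = \left(- \frac{6 M}{7}\right)^{2} = \frac{36 M^{2}}{49}$)
$f{\left(K,O \right)} = 50$
$\left(-5898 + T{\left(8 - -40 \right)}\right) + f{\left(-63,184 \right)} = \left(-5898 + \frac{36 \left(8 - -40\right)^{2}}{49}\right) + 50 = \left(-5898 + \frac{36 \left(8 + 40\right)^{2}}{49}\right) + 50 = \left(-5898 + \frac{36 \cdot 48^{2}}{49}\right) + 50 = \left(-5898 + \frac{36}{49} \cdot 2304\right) + 50 = \left(-5898 + \frac{82944}{49}\right) + 50 = - \frac{206058}{49} + 50 = - \frac{203608}{49}$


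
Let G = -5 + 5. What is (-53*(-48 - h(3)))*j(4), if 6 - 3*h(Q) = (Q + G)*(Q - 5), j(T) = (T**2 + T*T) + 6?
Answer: 104728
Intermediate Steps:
G = 0
j(T) = 6 + 2*T**2 (j(T) = (T**2 + T**2) + 6 = 2*T**2 + 6 = 6 + 2*T**2)
h(Q) = 2 - Q*(-5 + Q)/3 (h(Q) = 2 - (Q + 0)*(Q - 5)/3 = 2 - Q*(-5 + Q)/3)
(-53*(-48 - h(3)))*j(4) = (-53*(-48 - (2 - 1/3*3**2 + (5/3)*3)))*(6 + 2*4**2) = (-53*(-48 - (2 - 1/3*9 + 5)))*(6 + 2*16) = (-53*(-48 - (2 - 3 + 5)))*(6 + 32) = -53*(-48 - 1*4)*38 = -53*(-48 - 4)*38 = -53*(-52)*38 = 2756*38 = 104728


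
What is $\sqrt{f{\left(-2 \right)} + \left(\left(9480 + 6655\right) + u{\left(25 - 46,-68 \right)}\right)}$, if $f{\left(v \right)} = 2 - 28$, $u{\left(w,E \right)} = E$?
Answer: $\sqrt{16041} \approx 126.65$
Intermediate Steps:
$f{\left(v \right)} = -26$ ($f{\left(v \right)} = 2 - 28 = -26$)
$\sqrt{f{\left(-2 \right)} + \left(\left(9480 + 6655\right) + u{\left(25 - 46,-68 \right)}\right)} = \sqrt{-26 + \left(\left(9480 + 6655\right) - 68\right)} = \sqrt{-26 + \left(16135 - 68\right)} = \sqrt{-26 + 16067} = \sqrt{16041}$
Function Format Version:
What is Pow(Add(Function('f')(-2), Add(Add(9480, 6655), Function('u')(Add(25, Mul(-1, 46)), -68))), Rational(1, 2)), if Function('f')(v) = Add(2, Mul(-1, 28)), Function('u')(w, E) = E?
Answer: Pow(16041, Rational(1, 2)) ≈ 126.65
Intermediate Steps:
Function('f')(v) = -26 (Function('f')(v) = Add(2, -28) = -26)
Pow(Add(Function('f')(-2), Add(Add(9480, 6655), Function('u')(Add(25, Mul(-1, 46)), -68))), Rational(1, 2)) = Pow(Add(-26, Add(Add(9480, 6655), -68)), Rational(1, 2)) = Pow(Add(-26, Add(16135, -68)), Rational(1, 2)) = Pow(Add(-26, 16067), Rational(1, 2)) = Pow(16041, Rational(1, 2))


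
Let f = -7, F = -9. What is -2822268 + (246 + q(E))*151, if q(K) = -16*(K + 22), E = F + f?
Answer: -2799618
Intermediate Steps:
E = -16 (E = -9 - 7 = -16)
q(K) = -352 - 16*K (q(K) = -16*(22 + K) = -352 - 16*K)
-2822268 + (246 + q(E))*151 = -2822268 + (246 + (-352 - 16*(-16)))*151 = -2822268 + (246 + (-352 + 256))*151 = -2822268 + (246 - 96)*151 = -2822268 + 150*151 = -2822268 + 22650 = -2799618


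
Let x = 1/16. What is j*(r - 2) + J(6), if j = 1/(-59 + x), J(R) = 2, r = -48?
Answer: 2686/943 ≈ 2.8484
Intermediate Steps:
x = 1/16 ≈ 0.062500
j = -16/943 (j = 1/(-59 + 1/16) = 1/(-943/16) = -16/943 ≈ -0.016967)
j*(r - 2) + J(6) = -16*(-48 - 2)/943 + 2 = -16/943*(-50) + 2 = 800/943 + 2 = 2686/943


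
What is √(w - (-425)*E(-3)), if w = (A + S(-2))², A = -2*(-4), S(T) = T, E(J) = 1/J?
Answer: I*√951/3 ≈ 10.279*I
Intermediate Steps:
A = 8
w = 36 (w = (8 - 2)² = 6² = 36)
√(w - (-425)*E(-3)) = √(36 - (-425)/(-3)) = √(36 - (-425)*(-1)/3) = √(36 - 17*25/3) = √(36 - 425/3) = √(-317/3) = I*√951/3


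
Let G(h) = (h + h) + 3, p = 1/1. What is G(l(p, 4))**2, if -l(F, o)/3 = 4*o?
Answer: 8649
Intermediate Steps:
p = 1
l(F, o) = -12*o
G(h) = 3 + 2*h (G(h) = 2*h + 3 = 3 + 2*h)
G(l(p, 4))**2 = (3 + 2*(-12*4))**2 = (3 + 2*(-48))**2 = (3 - 96)**2 = (-93)**2 = 8649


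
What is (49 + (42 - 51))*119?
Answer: 4760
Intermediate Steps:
(49 + (42 - 51))*119 = (49 - 9)*119 = 40*119 = 4760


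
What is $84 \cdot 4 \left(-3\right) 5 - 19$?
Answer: $-5059$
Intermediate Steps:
$84 \cdot 4 \left(-3\right) 5 - 19 = 84 \left(\left(-12\right) 5\right) - 19 = 84 \left(-60\right) - 19 = -5040 - 19 = -5059$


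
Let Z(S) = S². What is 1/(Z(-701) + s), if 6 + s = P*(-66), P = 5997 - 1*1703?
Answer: 1/207991 ≈ 4.8079e-6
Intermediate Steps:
P = 4294 (P = 5997 - 1703 = 4294)
s = -283410 (s = -6 + 4294*(-66) = -6 - 283404 = -283410)
1/(Z(-701) + s) = 1/((-701)² - 283410) = 1/(491401 - 283410) = 1/207991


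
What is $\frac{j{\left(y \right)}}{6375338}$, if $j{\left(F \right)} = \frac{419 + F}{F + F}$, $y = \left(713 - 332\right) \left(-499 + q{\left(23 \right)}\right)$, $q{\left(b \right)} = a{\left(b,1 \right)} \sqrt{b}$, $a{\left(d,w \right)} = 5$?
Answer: $\frac{94441225}{1206855385106856} - \frac{2095 \sqrt{23}}{1206855385106856} \approx 7.8246 \cdot 10^{-8}$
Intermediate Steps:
$q{\left(b \right)} = 5 \sqrt{b}$
$y = -190119 + 1905 \sqrt{23}$ ($y = \left(713 - 332\right) \left(-499 + 5 \sqrt{23}\right) = 381 \left(-499 + 5 \sqrt{23}\right) = -190119 + 1905 \sqrt{23} \approx -1.8098 \cdot 10^{5}$)
$j{\left(F \right)} = \frac{419 + F}{2 F}$
$\frac{j{\left(y \right)}}{6375338} = \frac{\frac{1}{2} \frac{1}{-190119 + 1905 \sqrt{23}} \left(419 - \left(190119 - 1905 \sqrt{23}\right)\right)}{6375338} = \frac{-189700 + 1905 \sqrt{23}}{2 \left(-190119 + 1905 \sqrt{23}\right)} \frac{1}{6375338} = \frac{-189700 + 1905 \sqrt{23}}{12750676 \left(-190119 + 1905 \sqrt{23}\right)}$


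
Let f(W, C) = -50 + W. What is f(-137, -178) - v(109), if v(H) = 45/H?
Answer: -20428/109 ≈ -187.41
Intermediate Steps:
f(-137, -178) - v(109) = (-50 - 137) - 45/109 = -187 - 45/109 = -20428/109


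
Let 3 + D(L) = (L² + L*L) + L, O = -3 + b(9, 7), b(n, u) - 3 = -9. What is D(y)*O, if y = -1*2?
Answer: -27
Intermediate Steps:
y = -2
b(n, u) = -6 (b(n, u) = 3 - 9 = -6)
O = -9 (O = -3 - 6 = -9)
D(L) = -3 + L + 2*L² (D(L) = -3 + ((L² + L*L) + L) = -3 + ((L² + L²) + L) = -3 + (2*L² + L) = -3 + (L + 2*L²) = -3 + L + 2*L²)
D(y)*O = (-3 - 2 + 2*(-2)²)*(-9) = (-3 - 2 + 2*4)*(-9) = (-3 - 2 + 8)*(-9) = 3*(-9) = -27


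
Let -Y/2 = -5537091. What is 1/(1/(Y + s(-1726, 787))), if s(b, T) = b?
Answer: 11072456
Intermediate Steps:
Y = 11074182 (Y = -2*(-5537091) = 11074182)
1/(1/(Y + s(-1726, 787))) = 1/(1/(11074182 - 1726)) = 1/(1/11072456) = 11072456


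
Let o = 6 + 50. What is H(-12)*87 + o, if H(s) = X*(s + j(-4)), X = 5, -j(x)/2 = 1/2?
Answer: -5599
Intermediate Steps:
o = 56
j(x) = -1 (j(x) = -2/2 = -2*½ = -1)
H(s) = -5 + 5*s (H(s) = 5*(s - 1) = 5*(-1 + s) = -5 + 5*s)
H(-12)*87 + o = (-5 + 5*(-12))*87 + 56 = (-5 - 60)*87 + 56 = -65*87 + 56 = -5655 + 56 = -5599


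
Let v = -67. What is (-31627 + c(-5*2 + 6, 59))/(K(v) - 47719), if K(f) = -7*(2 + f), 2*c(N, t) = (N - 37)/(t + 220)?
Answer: 17647907/26373312 ≈ 0.66916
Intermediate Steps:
c(N, t) = (-37 + N)/(2*(220 + t)) (c(N, t) = ((N - 37)/(t + 220))/2 = ((-37 + N)/(220 + t))/2 = (-37 + N)/(2*(220 + t)))
K(f) = -14 - 7*f
(-31627 + c(-5*2 + 6, 59))/(K(v) - 47719) = (-31627 + (-37 + (-5*2 + 6))/(2*(220 + 59)))/((-14 - 7*(-67)) - 47719) = (-31627 + (½)*(-37 + (-10 + 6))/279)/((-14 + 469) - 47719) = (-31627 + (½)*(1/279)*(-37 - 4))/(455 - 47719) = (-31627 + (½)*(1/279)*(-41))/(-47264) = (-31627 - 41/558)*(-1/47264) = -17647907/558*(-1/47264) = 17647907/26373312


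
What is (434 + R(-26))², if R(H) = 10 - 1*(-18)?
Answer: 213444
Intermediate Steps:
R(H) = 28 (R(H) = 10 + 18 = 28)
(434 + R(-26))² = (434 + 28)² = 462² = 213444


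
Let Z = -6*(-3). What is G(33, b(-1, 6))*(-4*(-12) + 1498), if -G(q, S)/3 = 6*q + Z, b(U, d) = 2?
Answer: -1001808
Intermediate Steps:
Z = 18
G(q, S) = -54 - 18*q (G(q, S) = -3*(6*q + 18) = -3*(18 + 6*q) = -54 - 18*q)
G(33, b(-1, 6))*(-4*(-12) + 1498) = (-54 - 18*33)*(-4*(-12) + 1498) = (-54 - 594)*(48 + 1498) = -648*1546 = -1001808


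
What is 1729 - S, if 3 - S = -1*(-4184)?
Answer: 5910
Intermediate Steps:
S = -4181 (S = 3 - (-1)*(-4184) = 3 - 1*4184 = 3 - 4184 = -4181)
1729 - S = 1729 - 1*(-4181) = 1729 + 4181 = 5910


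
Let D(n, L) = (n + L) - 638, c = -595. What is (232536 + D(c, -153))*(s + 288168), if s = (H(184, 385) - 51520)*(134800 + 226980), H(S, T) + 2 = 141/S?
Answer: -4308419587757175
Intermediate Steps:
H(S, T) = -2 + 141/S
D(n, L) = -638 + L + n (D(n, L) = (L + n) - 638 = -638 + L + n)
s = -857410188615/46 (s = ((-2 + 141/184) - 51520)*(134800 + 226980) = ((-2 + 141*(1/184)) - 51520)*361780 = ((-2 + 141/184) - 51520)*361780 = (-227/184 - 51520)*361780 = -9479907/184*361780 = -857410188615/46 ≈ -1.8639e+10)
(232536 + D(c, -153))*(s + 288168) = (232536 + (-638 - 153 - 595))*(-857410188615/46 + 288168) = (232536 - 1386)*(-857396932887/46) = 231150*(-857396932887/46) = -4308419587757175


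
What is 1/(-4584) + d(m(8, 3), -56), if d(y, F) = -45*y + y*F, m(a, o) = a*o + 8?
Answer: -14815489/4584 ≈ -3232.0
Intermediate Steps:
m(a, o) = 8 + a*o
d(y, F) = -45*y + F*y
1/(-4584) + d(m(8, 3), -56) = 1/(-4584) + (8 + 8*3)*(-45 - 56) = -1/4584 + (8 + 24)*(-101) = -1/4584 + 32*(-101) = -1/4584 - 3232 = -14815489/4584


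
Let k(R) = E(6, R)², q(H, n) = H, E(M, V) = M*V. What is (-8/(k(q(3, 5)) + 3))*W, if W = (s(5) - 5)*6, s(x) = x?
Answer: 0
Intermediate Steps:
k(R) = 36*R² (k(R) = (6*R)² = 36*R²)
W = 0 (W = (5 - 5)*6 = 0*6 = 0)
(-8/(k(q(3, 5)) + 3))*W = -8/(36*3² + 3)*0 = -8/(36*9 + 3)*0 = -8/(324 + 3)*0 = -8/327*0 = 0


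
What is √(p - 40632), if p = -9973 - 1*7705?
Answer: 7*I*√1190 ≈ 241.47*I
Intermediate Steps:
p = -17678 (p = -9973 - 7705 = -17678)
√(p - 40632) = √(-17678 - 40632) = √(-58310) = 7*I*√1190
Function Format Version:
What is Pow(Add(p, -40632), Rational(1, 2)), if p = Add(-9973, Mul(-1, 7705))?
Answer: Mul(7, I, Pow(1190, Rational(1, 2))) ≈ Mul(241.47, I)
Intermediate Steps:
p = -17678 (p = Add(-9973, -7705) = -17678)
Pow(Add(p, -40632), Rational(1, 2)) = Pow(Add(-17678, -40632), Rational(1, 2)) = Pow(-58310, Rational(1, 2)) = Mul(7, I, Pow(1190, Rational(1, 2)))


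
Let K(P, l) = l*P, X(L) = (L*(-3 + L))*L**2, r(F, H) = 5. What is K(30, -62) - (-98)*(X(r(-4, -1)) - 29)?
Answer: 19798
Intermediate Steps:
X(L) = L**3*(-3 + L)
K(P, l) = P*l
K(30, -62) - (-98)*(X(r(-4, -1)) - 29) = 30*(-62) - (-98)*(5**3*(-3 + 5) - 29) = -1860 - (-98)*(125*2 - 29) = -1860 - (-98)*(250 - 29) = -1860 - (-98)*221 = -1860 - 1*(-21658) = -1860 + 21658 = 19798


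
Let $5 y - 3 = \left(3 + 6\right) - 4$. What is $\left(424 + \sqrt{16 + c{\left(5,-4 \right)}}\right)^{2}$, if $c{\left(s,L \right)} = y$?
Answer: $\frac{898968}{5} + \frac{1696 \sqrt{110}}{5} \approx 1.8335 \cdot 10^{5}$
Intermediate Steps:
$y = \frac{8}{5}$ ($y = \frac{3}{5} + \frac{\left(3 + 6\right) - 4}{5} = \frac{3}{5} + \frac{9 - 4}{5} = \frac{3}{5} + \frac{1}{5} \cdot 5 = \frac{3}{5} + 1 = \frac{8}{5} \approx 1.6$)
$c{\left(s,L \right)} = \frac{8}{5}$
$\left(424 + \sqrt{16 + c{\left(5,-4 \right)}}\right)^{2} = \left(424 + \sqrt{16 + \frac{8}{5}}\right)^{2} = \left(424 + \sqrt{\frac{88}{5}}\right)^{2} = \left(424 + \frac{2 \sqrt{110}}{5}\right)^{2}$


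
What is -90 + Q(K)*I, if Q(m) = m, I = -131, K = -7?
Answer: 827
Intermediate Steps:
-90 + Q(K)*I = -90 - 7*(-131) = -90 + 917 = 827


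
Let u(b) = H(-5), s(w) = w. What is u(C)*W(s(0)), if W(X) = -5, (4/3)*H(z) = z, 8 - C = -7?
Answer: 75/4 ≈ 18.750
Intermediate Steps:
C = 15 (C = 8 - 1*(-7) = 8 + 7 = 15)
H(z) = 3*z/4
u(b) = -15/4 (u(b) = (¾)*(-5) = -15/4)
u(C)*W(s(0)) = -15/4*(-5) = 75/4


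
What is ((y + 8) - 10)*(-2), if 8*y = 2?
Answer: 7/2 ≈ 3.5000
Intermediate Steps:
y = 1/4 (y = (1/8)*2 = 1/4 ≈ 0.25000)
((y + 8) - 10)*(-2) = ((1/4 + 8) - 10)*(-2) = (33/4 - 10)*(-2) = -7/4*(-2) = 7/2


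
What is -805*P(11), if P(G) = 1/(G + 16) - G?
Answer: 238280/27 ≈ 8825.2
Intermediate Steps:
P(G) = 1/(16 + G) - G
-805*P(11) = -805*(1 - 1*11² - 16*11)/(16 + 11) = -805*(1 - 1*121 - 176)/27 = -805*(1 - 121 - 176)/27 = -805*(-296)/27 = -805*(-296/27) = 238280/27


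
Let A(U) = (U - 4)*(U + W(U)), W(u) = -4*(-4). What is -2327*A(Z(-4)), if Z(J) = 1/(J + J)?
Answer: 9752457/64 ≈ 1.5238e+5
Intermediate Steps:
W(u) = 16
Z(J) = 1/(2*J)
A(U) = (-4 + U)*(16 + U) (A(U) = (U - 4)*(U + 16) = (-4 + U)*(16 + U))
-2327*A(Z(-4)) = -2327*(-64 + ((1/2)/(-4))**2 + 12*((1/2)/(-4))) = -2327*(-64 + ((1/2)*(-1/4))**2 + 12*((1/2)*(-1/4))) = -2327*(-64 + (-1/8)**2 + 12*(-1/8)) = -2327*(-64 + 1/64 - 3/2) = -2327*(-4191/64) = 9752457/64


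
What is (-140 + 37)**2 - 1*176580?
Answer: -165971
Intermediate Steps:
(-140 + 37)**2 - 1*176580 = (-103)**2 - 176580 = 10609 - 176580 = -165971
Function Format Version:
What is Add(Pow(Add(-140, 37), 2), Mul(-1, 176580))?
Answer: -165971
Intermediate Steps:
Add(Pow(Add(-140, 37), 2), Mul(-1, 176580)) = Add(Pow(-103, 2), -176580) = Add(10609, -176580) = -165971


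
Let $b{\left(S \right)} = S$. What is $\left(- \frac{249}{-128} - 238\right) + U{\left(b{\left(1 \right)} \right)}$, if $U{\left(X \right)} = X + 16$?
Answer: $- \frac{28039}{128} \approx -219.05$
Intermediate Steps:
$U{\left(X \right)} = 16 + X$
$\left(- \frac{249}{-128} - 238\right) + U{\left(b{\left(1 \right)} \right)} = \left(- \frac{249}{-128} - 238\right) + \left(16 + 1\right) = \left(\left(-249\right) \left(- \frac{1}{128}\right) - 238\right) + 17 = \left(\frac{249}{128} - 238\right) + 17 = - \frac{30215}{128} + 17 = - \frac{28039}{128}$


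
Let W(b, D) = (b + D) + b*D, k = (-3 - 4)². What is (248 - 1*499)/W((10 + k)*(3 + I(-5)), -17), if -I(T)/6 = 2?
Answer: -251/8479 ≈ -0.029603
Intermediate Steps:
I(T) = -12 (I(T) = -6*2 = -12)
k = 49 (k = (-7)² = 49)
W(b, D) = D + b + D*b (W(b, D) = (D + b) + D*b = D + b + D*b)
(248 - 1*499)/W((10 + k)*(3 + I(-5)), -17) = (248 - 1*499)/(-17 + (10 + 49)*(3 - 12) - 17*(10 + 49)*(3 - 12)) = (248 - 499)/(-17 + 59*(-9) - 1003*(-9)) = -251/(-17 - 531 - 17*(-531)) = -251/(-17 - 531 + 9027) = -251/8479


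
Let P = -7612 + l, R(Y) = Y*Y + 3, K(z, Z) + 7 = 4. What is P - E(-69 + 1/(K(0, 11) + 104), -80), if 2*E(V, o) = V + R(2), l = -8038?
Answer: -3155039/202 ≈ -15619.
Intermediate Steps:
K(z, Z) = -3 (K(z, Z) = -7 + 4 = -3)
R(Y) = 3 + Y**2 (R(Y) = Y**2 + 3 = 3 + Y**2)
P = -15650 (P = -7612 - 8038 = -15650)
E(V, o) = 7/2 + V/2 (E(V, o) = (V + (3 + 2**2))/2 = (V + (3 + 4))/2 = (V + 7)/2 = (7 + V)/2 = 7/2 + V/2)
P - E(-69 + 1/(K(0, 11) + 104), -80) = -15650 - (7/2 + (-69 + 1/(-3 + 104))/2) = -15650 - (7/2 + (-69 + 1/101)/2) = -15650 - (7/2 + (1/2)*(-6968/101)) = -15650 - (7/2 - 3484/101) = -15650 - 1*(-6261/202) = -15650 + 6261/202 = -3155039/202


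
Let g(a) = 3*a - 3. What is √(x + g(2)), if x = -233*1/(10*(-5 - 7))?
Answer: √17790/60 ≈ 2.2230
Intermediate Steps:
x = 233/120 (x = -233/((-12*10)) = -233/(-120) = -233*(-1/120) = 233/120 ≈ 1.9417)
g(a) = -3 + 3*a
√(x + g(2)) = √(233/120 + (-3 + 3*2)) = √(233/120 + (-3 + 6)) = √(233/120 + 3) = √(593/120) = √17790/60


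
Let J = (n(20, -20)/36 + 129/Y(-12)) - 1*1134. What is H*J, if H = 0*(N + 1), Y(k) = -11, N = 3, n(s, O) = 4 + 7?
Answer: 0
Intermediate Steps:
n(s, O) = 11
H = 0 (H = 0*(3 + 1) = 0*4 = 0)
J = -453587/396 (J = (11/36 + 129/(-11)) - 1*1134 = (11*(1/36) + 129*(-1/11)) - 1134 = (11/36 - 129/11) - 1134 = -4523/396 - 1134 = -453587/396 ≈ -1145.4)
H*J = 0*(-453587/396) = 0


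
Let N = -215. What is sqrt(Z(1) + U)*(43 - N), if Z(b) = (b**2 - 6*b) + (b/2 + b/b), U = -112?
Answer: 129*I*sqrt(462) ≈ 2772.8*I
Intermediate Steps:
Z(b) = 1 + b**2 - 11*b/2 (Z(b) = (b**2 - 6*b) + (b*(1/2) + 1) = (b**2 - 6*b) + (b/2 + 1) = (b**2 - 6*b) + (1 + b/2) = 1 + b**2 - 11*b/2)
sqrt(Z(1) + U)*(43 - N) = sqrt((1 + 1**2 - 11/2*1) - 112)*(43 - 1*(-215)) = sqrt((1 + 1 - 11/2) - 112)*(43 + 215) = sqrt(-7/2 - 112)*258 = sqrt(-231/2)*258 = (I*sqrt(462)/2)*258 = 129*I*sqrt(462)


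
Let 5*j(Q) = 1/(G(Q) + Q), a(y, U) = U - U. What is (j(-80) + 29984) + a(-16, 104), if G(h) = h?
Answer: 23987199/800 ≈ 29984.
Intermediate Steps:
a(y, U) = 0
j(Q) = 1/(10*Q) (j(Q) = 1/(5*(Q + Q)) = 1/(5*((2*Q))) = (1/(2*Q))/5 = 1/(10*Q))
(j(-80) + 29984) + a(-16, 104) = ((⅒)/(-80) + 29984) + 0 = ((⅒)*(-1/80) + 29984) + 0 = (-1/800 + 29984) + 0 = 23987199/800 + 0 = 23987199/800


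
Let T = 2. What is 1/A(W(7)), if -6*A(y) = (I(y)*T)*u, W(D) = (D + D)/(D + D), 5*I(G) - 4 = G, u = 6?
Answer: -½ ≈ -0.50000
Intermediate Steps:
I(G) = ⅘ + G/5
W(D) = 1 (W(D) = (2*D)/((2*D)) = (2*D)*(1/(2*D)) = 1)
A(y) = -8/5 - 2*y/5 (A(y) = -(⅘ + y/5)*2*6/6 = -(8/5 + 2*y/5)*6/6 = -(48/5 + 12*y/5)/6 = -8/5 - 2*y/5)
1/A(W(7)) = 1/(-8/5 - ⅖*1) = 1/(-8/5 - ⅖) = 1/(-2) = -½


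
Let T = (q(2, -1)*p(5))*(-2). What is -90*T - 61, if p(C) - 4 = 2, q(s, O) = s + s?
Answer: 4259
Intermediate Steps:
q(s, O) = 2*s
p(C) = 6 (p(C) = 4 + 2 = 6)
T = -48 (T = ((2*2)*6)*(-2) = (4*6)*(-2) = 24*(-2) = -48)
-90*T - 61 = -90*(-48) - 61 = 4320 - 61 = 4259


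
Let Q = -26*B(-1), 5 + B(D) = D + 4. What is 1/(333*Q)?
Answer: 1/17316 ≈ 5.7750e-5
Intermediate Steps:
B(D) = -1 + D (B(D) = -5 + (D + 4) = -5 + (4 + D) = -1 + D)
Q = 52 (Q = -26*(-1 - 1) = -26*(-2) = 52)
1/(333*Q) = 1/(333*52) = 1/17316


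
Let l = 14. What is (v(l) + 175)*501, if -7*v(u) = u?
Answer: 86673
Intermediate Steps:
v(u) = -u/7
(v(l) + 175)*501 = (-⅐*14 + 175)*501 = (-2 + 175)*501 = 173*501 = 86673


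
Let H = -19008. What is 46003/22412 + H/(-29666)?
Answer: 68874319/25572092 ≈ 2.6933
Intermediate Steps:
46003/22412 + H/(-29666) = 46003/22412 - 19008/(-29666) = 46003*(1/22412) - 19008*(-1/29666) = 46003/22412 + 9504/14833 = 68874319/25572092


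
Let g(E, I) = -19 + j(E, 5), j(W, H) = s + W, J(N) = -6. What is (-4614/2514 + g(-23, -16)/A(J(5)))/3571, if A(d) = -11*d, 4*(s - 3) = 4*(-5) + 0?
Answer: -3145/4488747 ≈ -0.00070064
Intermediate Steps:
s = -2 (s = 3 + (4*(-5) + 0)/4 = 3 + (-20 + 0)/4 = 3 + (¼)*(-20) = 3 - 5 = -2)
j(W, H) = -2 + W
g(E, I) = -21 + E (g(E, I) = -19 + (-2 + E) = -21 + E)
(-4614/2514 + g(-23, -16)/A(J(5)))/3571 = (-4614/2514 + (-21 - 23)/((-11*(-6))))/3571 = (-4614*1/2514 - 44/66)*(1/3571) = (-769/419 - 44*1/66)*(1/3571) = (-769/419 - ⅔)*(1/3571) = -3145/1257*1/3571 = -3145/4488747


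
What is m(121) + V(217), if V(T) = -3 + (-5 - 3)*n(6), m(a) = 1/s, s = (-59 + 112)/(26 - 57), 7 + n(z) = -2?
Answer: 3626/53 ≈ 68.415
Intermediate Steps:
n(z) = -9 (n(z) = -7 - 2 = -9)
s = -53/31 (s = 53/(-31) = 53*(-1/31) = -53/31 ≈ -1.7097)
m(a) = -31/53 (m(a) = 1/(-53/31) = -31/53)
V(T) = 69 (V(T) = -3 + (-5 - 3)*(-9) = -3 - 8*(-9) = -3 + 72 = 69)
m(121) + V(217) = -31/53 + 69 = 3626/53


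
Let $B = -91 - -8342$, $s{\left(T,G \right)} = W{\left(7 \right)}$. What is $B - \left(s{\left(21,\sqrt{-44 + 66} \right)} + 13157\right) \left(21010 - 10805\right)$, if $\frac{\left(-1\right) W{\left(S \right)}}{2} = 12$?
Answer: $-134014014$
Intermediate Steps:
$W{\left(S \right)} = -24$ ($W{\left(S \right)} = \left(-2\right) 12 = -24$)
$s{\left(T,G \right)} = -24$
$B = 8251$ ($B = -91 + 8342 = 8251$)
$B - \left(s{\left(21,\sqrt{-44 + 66} \right)} + 13157\right) \left(21010 - 10805\right) = 8251 - \left(-24 + 13157\right) \left(21010 - 10805\right) = 8251 - 13133 \cdot 10205 = 8251 - 134022265 = -134014014$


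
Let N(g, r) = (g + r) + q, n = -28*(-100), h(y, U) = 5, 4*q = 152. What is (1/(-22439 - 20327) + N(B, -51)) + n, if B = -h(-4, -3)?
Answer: 118975011/42766 ≈ 2782.0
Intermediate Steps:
q = 38 (q = (¼)*152 = 38)
n = 2800
B = -5 (B = -1*5 = -5)
N(g, r) = 38 + g + r (N(g, r) = (g + r) + 38 = 38 + g + r)
(1/(-22439 - 20327) + N(B, -51)) + n = (1/(-22439 - 20327) + (38 - 5 - 51)) + 2800 = (1/(-42766) - 18) + 2800 = (-1/42766 - 18) + 2800 = -769789/42766 + 2800 = 118975011/42766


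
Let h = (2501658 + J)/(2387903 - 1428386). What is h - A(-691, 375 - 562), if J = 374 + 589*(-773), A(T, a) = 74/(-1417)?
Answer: 25395109/11620817 ≈ 2.1853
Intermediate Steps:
A(T, a) = -74/1417 (A(T, a) = 74*(-1/1417) = -74/1417)
J = -454923 (J = 374 - 455297 = -454923)
h = 227415/106613 (h = (2501658 - 454923)/(2387903 - 1428386) = 2046735/959517 = 2046735*(1/959517) = 227415/106613 ≈ 2.1331)
h - A(-691, 375 - 562) = 227415/106613 - 1*(-74/1417) = 227415/106613 + 74/1417 = 25395109/11620817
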